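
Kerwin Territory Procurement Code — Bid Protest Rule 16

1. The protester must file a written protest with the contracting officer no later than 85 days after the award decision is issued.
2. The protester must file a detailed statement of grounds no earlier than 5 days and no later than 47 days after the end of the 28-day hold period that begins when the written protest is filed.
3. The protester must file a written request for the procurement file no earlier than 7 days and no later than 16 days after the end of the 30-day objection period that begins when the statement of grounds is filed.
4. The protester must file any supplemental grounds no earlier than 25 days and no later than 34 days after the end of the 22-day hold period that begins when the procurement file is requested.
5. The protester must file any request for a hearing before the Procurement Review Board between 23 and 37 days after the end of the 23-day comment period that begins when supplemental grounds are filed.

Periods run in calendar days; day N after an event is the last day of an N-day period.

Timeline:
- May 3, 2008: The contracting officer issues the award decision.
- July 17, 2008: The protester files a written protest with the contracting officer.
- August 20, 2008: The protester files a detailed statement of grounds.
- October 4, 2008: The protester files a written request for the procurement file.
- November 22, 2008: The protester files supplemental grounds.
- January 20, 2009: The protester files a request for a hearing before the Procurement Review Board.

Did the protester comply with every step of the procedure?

Yes

Step 1: 85 days after May 3, 2008 (when the award decision is issued) is July 27, 2008; completed July 17, 2008, before the deadline.
Step 2: the window is 5–47 days after August 14, 2008 (end of the 28-day hold period, which began when the written protest is filed on July 17, 2008), so August 19, 2008 through September 30, 2008; done August 20, 2008 — within the window.
Step 3: the window is 7–16 days after September 19, 2008 (end of the 30-day objection period, which began when the statement of grounds is filed on August 20, 2008), so September 26, 2008 through October 5, 2008; done October 4, 2008 — within the window.
Step 4: the window is 25–34 days after October 26, 2008 (end of the 22-day hold period, which began when the procurement file is requested on October 4, 2008), so November 20, 2008 through November 29, 2008; November 22, 2008 falls inside that range.
Step 5: the window is 23–37 days after December 15, 2008 (end of the 23-day comment period, which began when supplemental grounds are filed on November 22, 2008), so January 7, 2009 through January 21, 2009; done January 20, 2009, which is between those dates.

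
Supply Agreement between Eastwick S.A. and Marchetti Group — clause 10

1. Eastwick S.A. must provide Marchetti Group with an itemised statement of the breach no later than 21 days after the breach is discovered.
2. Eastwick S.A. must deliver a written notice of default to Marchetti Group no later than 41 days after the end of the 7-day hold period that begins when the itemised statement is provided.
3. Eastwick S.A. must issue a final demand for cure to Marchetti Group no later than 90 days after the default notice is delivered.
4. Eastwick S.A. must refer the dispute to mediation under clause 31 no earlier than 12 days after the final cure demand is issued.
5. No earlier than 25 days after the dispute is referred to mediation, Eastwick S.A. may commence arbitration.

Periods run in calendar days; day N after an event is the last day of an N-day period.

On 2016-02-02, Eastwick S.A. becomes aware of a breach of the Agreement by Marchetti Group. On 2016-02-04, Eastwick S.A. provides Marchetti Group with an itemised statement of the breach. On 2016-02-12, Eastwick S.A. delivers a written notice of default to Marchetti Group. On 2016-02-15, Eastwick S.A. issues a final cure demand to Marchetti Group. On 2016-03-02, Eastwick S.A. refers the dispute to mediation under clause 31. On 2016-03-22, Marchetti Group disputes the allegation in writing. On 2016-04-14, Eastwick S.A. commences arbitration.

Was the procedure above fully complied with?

Yes

Step 1: 21 days after 2016-02-02 (when the breach is discovered) is 2016-02-23; done 2016-02-04 — timely.
Step 2: 41 days after 2016-02-11 (end of the 7-day hold period, which began when the itemised statement is provided on 2016-02-04) is 2016-03-23; 2016-02-12 is within that limit.
Step 3: 90 days after 2016-02-12 (when the default notice is delivered) is 2016-05-12; completed 2016-02-15, before the deadline.
Step 4: the earliest permitted date is 12 days after 2016-02-15 (when the final cure demand is issued), i.e. 2016-02-27; done 2016-03-02 — permitted.
Step 5: the earliest permitted date is 25 days after 2016-03-02 (when the dispute is referred to mediation), i.e. 2016-03-27; done 2016-04-14, after the minimum wait.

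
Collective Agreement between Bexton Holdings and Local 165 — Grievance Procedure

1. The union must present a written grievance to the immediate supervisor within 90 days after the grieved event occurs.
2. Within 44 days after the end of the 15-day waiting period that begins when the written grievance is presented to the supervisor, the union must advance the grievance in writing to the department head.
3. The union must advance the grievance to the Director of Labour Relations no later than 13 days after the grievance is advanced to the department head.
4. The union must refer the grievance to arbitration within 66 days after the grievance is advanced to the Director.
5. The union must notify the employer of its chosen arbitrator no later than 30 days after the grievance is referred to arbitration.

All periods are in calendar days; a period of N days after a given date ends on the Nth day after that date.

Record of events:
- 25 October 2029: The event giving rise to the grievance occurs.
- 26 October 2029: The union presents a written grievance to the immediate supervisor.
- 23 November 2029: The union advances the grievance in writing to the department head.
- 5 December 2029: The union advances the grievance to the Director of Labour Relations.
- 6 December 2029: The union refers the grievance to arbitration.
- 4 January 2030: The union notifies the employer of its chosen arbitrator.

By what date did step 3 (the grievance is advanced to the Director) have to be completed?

6 December 2029

Step 3 runs from 23 November 2029, when the grievance is advanced to the department head. 13 days after 23 November 2029 is 6 December 2029.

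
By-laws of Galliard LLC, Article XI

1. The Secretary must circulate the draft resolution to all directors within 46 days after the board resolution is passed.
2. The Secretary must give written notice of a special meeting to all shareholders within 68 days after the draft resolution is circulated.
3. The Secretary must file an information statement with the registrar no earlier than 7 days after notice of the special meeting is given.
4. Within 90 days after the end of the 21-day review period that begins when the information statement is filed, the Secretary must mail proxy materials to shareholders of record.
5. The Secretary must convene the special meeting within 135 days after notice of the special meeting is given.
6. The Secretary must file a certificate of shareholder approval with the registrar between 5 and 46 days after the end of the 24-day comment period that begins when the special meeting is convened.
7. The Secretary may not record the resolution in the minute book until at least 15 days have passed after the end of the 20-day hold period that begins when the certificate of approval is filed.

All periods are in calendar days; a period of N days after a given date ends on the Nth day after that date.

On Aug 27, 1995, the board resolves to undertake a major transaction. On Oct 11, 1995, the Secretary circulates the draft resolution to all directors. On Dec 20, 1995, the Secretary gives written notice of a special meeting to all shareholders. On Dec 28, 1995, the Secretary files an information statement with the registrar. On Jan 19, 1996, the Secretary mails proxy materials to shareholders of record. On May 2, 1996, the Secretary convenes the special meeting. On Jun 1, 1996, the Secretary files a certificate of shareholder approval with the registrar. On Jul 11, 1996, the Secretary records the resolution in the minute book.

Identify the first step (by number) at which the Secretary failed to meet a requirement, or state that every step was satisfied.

Step 2

Step 1 — counting 46 days from Aug 27, 1995 (when the board resolution is passed) gives a deadline of Oct 12, 1995; done Oct 11, 1995 — timely.
Step 2 — counting 68 days from Oct 11, 1995 (when the draft resolution is circulated) gives a deadline of Dec 18, 1995; done Dec 20, 1995 — 2 days late.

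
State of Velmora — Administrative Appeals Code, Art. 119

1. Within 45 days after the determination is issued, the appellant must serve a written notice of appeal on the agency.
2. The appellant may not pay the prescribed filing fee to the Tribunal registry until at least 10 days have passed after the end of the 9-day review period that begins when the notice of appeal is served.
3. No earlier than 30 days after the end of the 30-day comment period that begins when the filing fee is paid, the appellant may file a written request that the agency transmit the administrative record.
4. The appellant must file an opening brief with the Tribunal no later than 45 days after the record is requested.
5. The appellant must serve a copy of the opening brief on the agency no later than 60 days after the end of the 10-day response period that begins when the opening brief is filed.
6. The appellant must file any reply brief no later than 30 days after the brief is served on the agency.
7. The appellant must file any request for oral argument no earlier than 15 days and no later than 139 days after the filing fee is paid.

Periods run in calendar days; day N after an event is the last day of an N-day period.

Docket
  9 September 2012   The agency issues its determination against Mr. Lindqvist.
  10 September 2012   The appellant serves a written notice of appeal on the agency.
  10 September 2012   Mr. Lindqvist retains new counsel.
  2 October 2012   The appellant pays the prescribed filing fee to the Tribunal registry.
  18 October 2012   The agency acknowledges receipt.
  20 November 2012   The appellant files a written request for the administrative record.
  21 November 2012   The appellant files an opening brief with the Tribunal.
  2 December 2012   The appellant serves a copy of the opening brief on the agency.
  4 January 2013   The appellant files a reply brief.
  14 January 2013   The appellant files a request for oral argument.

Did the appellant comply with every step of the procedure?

(1) due by 9 September 2012 + 45 days = 24 October 2012; done 10 September 2012 — timely.
(2) permitted from 19 September 2012 + 10 days = 29 September 2012 onward; done 2 October 2012, after the minimum wait.
(3) permitted from 1 November 2012 + 30 days = 1 December 2012 onward; done 20 November 2012 — 11 days too early.

No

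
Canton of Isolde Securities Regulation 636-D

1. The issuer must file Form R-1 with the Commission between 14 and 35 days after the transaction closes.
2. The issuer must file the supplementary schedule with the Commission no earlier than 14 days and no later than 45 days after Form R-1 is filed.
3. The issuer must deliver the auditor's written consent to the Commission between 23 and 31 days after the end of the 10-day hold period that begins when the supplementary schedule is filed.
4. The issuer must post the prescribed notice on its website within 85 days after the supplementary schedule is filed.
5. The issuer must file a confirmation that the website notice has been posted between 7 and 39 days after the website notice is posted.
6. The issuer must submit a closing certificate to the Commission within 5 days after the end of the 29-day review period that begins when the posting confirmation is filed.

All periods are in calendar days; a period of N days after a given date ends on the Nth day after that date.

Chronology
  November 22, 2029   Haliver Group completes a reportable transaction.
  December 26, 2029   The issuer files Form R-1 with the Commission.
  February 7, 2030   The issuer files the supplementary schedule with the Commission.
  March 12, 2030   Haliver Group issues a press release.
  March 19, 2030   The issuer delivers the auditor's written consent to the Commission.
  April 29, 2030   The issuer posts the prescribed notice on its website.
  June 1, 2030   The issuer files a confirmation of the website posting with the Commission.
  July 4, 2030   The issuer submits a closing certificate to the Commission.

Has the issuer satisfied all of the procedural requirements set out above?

Step 1 — 14 and 35 days from November 22, 2029 (when the transaction closes) are December 6, 2029 and December 27, 2029 respectively; December 26, 2029 falls inside that range.
Step 2 — 14 and 45 days from December 26, 2029 (when Form R-1 is filed) are January 9, 2030 and February 9, 2030 respectively; done February 7, 2030 — within the window.
Step 3 — 23 and 31 days from February 17, 2030 (end of the 10-day hold period, which began when the supplementary schedule is filed on February 7, 2030) are March 12, 2030 and March 20, 2030 respectively; done March 19, 2030 — within the window.
Step 4 — counting 85 days from February 7, 2030 (when the supplementary schedule is filed) gives a deadline of May 3, 2030; April 29, 2030 is within that limit.
Step 5 — 7 and 39 days from April 29, 2030 (when the website notice is posted) are May 6, 2030 and June 7, 2030 respectively; done June 1, 2030, which is between those dates.
Step 6 — counting 5 days from June 30, 2030 (end of the 29-day review period, which began when the posting confirmation is filed on June 1, 2030) gives a deadline of July 5, 2030; done July 4, 2030 — timely.

Yes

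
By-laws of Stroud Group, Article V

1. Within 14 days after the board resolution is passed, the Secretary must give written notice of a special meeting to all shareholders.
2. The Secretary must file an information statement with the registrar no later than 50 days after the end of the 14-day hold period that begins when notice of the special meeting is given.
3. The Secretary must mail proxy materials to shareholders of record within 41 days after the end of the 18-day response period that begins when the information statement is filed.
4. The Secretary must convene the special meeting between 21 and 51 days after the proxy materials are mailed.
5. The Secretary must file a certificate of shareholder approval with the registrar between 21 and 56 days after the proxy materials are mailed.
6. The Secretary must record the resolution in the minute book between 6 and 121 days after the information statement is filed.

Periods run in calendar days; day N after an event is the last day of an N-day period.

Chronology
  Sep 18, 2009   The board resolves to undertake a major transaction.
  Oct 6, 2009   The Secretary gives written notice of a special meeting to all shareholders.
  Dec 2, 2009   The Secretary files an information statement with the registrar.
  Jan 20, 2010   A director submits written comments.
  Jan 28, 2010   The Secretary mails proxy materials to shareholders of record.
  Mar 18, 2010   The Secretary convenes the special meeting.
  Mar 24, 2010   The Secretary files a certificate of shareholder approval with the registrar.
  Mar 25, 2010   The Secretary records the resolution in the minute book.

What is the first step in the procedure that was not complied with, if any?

Step 1: 14 days after Sep 18, 2009 (when the board resolution is passed) is Oct 2, 2009; not done until Oct 6, 2009, 4 days after the deadline.
Later steps need not be reached.

Step 1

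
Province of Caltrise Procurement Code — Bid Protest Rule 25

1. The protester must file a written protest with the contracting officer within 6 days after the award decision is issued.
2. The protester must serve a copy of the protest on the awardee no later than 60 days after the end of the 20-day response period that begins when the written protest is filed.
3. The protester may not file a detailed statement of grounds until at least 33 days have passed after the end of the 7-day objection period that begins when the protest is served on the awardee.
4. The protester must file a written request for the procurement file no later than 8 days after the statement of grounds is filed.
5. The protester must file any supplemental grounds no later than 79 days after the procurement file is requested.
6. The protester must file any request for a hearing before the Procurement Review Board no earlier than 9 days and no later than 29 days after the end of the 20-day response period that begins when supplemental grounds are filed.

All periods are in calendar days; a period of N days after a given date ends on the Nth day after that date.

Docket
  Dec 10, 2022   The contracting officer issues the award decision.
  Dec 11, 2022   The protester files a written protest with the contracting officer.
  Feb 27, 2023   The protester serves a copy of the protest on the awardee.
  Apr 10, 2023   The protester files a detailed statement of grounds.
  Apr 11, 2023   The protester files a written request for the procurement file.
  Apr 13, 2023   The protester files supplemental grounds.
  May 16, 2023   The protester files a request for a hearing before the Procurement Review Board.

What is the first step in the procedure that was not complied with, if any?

None — every step was satisfied

Step 1 — counting 6 days from Dec 10, 2022 (when the award decision is issued) gives a deadline of Dec 16, 2022; done Dec 11, 2022 — timely.
Step 2 — counting 60 days from Dec 31, 2022 (end of the 20-day response period, which began when the written protest is filed on Dec 11, 2022) gives a deadline of Mar 1, 2023; completed Feb 27, 2023, before the deadline.
Step 3 — must wait 33 days from Mar 6, 2023 (end of the 7-day objection period, which began when the protest is served on the awardee on Feb 27, 2023), so not before Apr 8, 2023; Apr 10, 2023 is on or after that date.
Step 4 — counting 8 days from Apr 10, 2023 (when the statement of grounds is filed) gives a deadline of Apr 18, 2023; Apr 11, 2023 is within that limit.
Step 5 — counting 79 days from Apr 11, 2023 (when the procurement file is requested) gives a deadline of Jun 29, 2023; done Apr 13, 2023 — timely.
Step 6 — 9 and 29 days from May 3, 2023 (end of the 20-day response period, which began when supplemental grounds are filed on Apr 13, 2023) are May 12, 2023 and Jun 1, 2023 respectively; done May 16, 2023, which is between those dates.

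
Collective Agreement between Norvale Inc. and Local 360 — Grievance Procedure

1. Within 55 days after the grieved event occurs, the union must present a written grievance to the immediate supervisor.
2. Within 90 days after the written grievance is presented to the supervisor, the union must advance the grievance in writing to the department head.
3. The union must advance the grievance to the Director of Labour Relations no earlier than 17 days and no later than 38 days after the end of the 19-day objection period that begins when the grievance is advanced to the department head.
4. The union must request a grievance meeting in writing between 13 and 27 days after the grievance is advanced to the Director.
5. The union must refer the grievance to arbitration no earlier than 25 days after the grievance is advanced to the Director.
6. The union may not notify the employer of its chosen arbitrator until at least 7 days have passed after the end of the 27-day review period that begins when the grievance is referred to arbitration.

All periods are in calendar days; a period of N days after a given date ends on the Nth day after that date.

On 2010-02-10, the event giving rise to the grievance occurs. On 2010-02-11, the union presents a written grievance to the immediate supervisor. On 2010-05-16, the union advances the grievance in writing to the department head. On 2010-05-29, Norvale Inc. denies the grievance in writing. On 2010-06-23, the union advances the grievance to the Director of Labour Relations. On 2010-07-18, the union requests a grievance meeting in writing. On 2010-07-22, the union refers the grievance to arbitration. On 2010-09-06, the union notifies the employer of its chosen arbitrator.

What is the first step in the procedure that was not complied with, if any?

Step 1: 55 days after 2010-02-10 (when the grieved event occurs) is 2010-04-06; 2010-02-11 is within that limit.
Step 2: 90 days after 2010-02-11 (when the written grievance is presented to the supervisor) is 2010-05-12; done 2010-05-16 — 4 days late.
Later steps need not be reached.

Step 2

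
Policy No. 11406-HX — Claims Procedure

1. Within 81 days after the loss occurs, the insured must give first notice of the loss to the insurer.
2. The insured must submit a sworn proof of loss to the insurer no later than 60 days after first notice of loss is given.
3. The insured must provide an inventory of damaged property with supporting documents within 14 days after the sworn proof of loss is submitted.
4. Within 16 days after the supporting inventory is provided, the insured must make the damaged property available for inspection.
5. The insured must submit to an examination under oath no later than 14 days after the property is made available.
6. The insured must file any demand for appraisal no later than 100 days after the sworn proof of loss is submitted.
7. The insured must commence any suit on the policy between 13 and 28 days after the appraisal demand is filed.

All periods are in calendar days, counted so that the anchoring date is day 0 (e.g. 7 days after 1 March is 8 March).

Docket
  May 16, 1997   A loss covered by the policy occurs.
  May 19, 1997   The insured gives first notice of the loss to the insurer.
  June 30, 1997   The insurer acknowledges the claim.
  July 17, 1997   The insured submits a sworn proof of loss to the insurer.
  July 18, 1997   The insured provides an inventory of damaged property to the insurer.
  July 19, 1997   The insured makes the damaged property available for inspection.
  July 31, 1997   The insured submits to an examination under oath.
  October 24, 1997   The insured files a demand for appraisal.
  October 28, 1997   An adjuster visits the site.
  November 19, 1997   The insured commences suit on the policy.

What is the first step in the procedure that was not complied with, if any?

None — every step was satisfied

Step 1 — counting 81 days from May 16, 1997 (when the loss occurs) gives a deadline of August 5, 1997; May 19, 1997 is within that limit.
Step 2 — counting 60 days from May 19, 1997 (when first notice of loss is given) gives a deadline of July 18, 1997; July 17, 1997 is within that limit.
Step 3 — counting 14 days from July 17, 1997 (when the sworn proof of loss is submitted) gives a deadline of July 31, 1997; done July 18, 1997 — timely.
Step 4 — counting 16 days from July 18, 1997 (when the supporting inventory is provided) gives a deadline of August 3, 1997; completed July 19, 1997, before the deadline.
Step 5 — counting 14 days from July 19, 1997 (when the property is made available) gives a deadline of August 2, 1997; July 31, 1997 is within that limit.
Step 6 — counting 100 days from July 17, 1997 (when the sworn proof of loss is submitted) gives a deadline of October 25, 1997; October 24, 1997 is within that limit.
Step 7 — 13 and 28 days from October 24, 1997 (when the appraisal demand is filed) are November 6, 1997 and November 21, 1997 respectively; done November 19, 1997, which is between those dates.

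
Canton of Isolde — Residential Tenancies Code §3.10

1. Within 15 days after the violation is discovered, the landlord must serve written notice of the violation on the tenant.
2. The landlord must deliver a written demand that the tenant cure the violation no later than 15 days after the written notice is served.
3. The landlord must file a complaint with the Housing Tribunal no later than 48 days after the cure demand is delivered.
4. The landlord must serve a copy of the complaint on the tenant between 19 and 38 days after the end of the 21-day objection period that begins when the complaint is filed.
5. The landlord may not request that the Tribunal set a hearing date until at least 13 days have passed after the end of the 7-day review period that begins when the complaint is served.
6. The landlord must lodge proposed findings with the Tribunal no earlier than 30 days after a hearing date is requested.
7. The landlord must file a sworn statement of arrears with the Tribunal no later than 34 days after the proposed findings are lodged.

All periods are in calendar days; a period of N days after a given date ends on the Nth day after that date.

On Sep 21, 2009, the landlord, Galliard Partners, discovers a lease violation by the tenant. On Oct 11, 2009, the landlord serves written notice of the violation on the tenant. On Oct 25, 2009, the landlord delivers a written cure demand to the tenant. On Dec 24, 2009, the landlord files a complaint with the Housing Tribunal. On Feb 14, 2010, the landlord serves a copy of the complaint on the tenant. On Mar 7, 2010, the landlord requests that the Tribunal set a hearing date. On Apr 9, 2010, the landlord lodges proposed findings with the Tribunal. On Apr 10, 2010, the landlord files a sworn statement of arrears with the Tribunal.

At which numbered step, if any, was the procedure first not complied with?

(1) due by Sep 21, 2009 + 15 days = Oct 6, 2009; done Oct 11, 2009 — 5 days late.
No need to go further; step 1 was not satisfied.

Step 1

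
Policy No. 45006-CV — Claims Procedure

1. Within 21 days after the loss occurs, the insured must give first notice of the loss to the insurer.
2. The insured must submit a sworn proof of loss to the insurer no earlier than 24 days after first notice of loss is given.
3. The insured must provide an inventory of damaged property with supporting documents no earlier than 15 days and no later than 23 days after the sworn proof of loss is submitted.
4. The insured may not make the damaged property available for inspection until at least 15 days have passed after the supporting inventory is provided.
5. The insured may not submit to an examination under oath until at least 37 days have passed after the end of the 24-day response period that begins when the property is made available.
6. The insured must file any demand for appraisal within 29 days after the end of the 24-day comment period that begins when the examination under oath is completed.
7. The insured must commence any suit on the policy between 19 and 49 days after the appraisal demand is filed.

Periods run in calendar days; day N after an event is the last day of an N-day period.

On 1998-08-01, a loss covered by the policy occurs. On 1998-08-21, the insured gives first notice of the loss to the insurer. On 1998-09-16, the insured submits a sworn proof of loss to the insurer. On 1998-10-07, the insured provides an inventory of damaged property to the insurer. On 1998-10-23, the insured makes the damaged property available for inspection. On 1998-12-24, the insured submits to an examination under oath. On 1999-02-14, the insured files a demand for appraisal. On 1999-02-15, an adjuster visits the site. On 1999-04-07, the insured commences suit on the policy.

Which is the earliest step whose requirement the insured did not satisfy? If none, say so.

Step 7

Step 1: 21 days after 1998-08-01 (when the loss occurs) is 1998-08-22; done 1998-08-21 — timely.
Step 2: the earliest permitted date is 24 days after 1998-08-21 (when first notice of loss is given), i.e. 1998-09-14; done 1998-09-16 — permitted.
Step 3: the window is 15–23 days after 1998-09-16 (when the sworn proof of loss is submitted), so 1998-10-01 through 1998-10-09; 1998-10-07 falls inside that range.
Step 4: the earliest permitted date is 15 days after 1998-10-07 (when the supporting inventory is provided), i.e. 1998-10-22; done 1998-10-23 — permitted.
Step 5: the earliest permitted date is 37 days after 1998-11-16 (end of the 24-day response period, which began when the property is made available on 1998-10-23), i.e. 1998-12-23; done 1998-12-24 — permitted.
Step 6: 29 days after 1999-01-17 (end of the 24-day comment period, which began when the examination under oath is completed on 1998-12-24) is 1999-02-15; completed 1999-02-14, before the deadline.
Step 7: the window is 19–49 days after 1999-02-14 (when the appraisal demand is filed), so 1999-03-05 through 1999-04-04; done 1999-04-07 — 3 days after the window closed.
Later steps need not be reached.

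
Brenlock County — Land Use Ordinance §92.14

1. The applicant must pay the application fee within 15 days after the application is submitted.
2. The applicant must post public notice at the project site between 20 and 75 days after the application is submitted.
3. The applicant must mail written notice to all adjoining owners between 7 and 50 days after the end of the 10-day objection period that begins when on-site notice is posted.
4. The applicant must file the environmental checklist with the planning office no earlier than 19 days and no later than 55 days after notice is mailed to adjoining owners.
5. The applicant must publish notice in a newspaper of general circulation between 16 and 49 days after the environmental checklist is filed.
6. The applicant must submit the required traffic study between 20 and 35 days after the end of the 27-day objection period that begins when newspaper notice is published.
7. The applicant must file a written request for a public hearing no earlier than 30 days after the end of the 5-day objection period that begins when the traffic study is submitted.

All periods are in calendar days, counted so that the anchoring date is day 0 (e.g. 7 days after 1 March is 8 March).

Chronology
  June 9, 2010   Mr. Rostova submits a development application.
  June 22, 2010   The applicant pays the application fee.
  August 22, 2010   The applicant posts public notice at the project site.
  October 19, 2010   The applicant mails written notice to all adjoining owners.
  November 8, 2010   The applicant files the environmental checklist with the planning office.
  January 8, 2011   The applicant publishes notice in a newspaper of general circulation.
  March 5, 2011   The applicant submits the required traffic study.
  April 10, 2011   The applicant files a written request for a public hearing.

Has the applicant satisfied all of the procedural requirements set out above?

No

(1) due by June 9, 2010 + 15 days = June 24, 2010; done June 22, 2010 — timely.
(2) the permitted window runs from June 9, 2010 + 20 = June 29, 2010 to June 9, 2010 + 75 = August 23, 2010; done August 22, 2010 — within the window.
(3) the permitted window runs from September 1, 2010 + 7 = September 8, 2010 to September 1, 2010 + 50 = October 21, 2010; done October 19, 2010 — within the window.
(4) the permitted window runs from October 19, 2010 + 19 = November 7, 2010 to October 19, 2010 + 55 = December 13, 2010; November 8, 2010 falls inside that range.
(5) the permitted window runs from November 8, 2010 + 16 = November 24, 2010 to November 8, 2010 + 49 = December 27, 2010; done January 8, 2011 — 12 days after the window closed.
Later steps need not be reached.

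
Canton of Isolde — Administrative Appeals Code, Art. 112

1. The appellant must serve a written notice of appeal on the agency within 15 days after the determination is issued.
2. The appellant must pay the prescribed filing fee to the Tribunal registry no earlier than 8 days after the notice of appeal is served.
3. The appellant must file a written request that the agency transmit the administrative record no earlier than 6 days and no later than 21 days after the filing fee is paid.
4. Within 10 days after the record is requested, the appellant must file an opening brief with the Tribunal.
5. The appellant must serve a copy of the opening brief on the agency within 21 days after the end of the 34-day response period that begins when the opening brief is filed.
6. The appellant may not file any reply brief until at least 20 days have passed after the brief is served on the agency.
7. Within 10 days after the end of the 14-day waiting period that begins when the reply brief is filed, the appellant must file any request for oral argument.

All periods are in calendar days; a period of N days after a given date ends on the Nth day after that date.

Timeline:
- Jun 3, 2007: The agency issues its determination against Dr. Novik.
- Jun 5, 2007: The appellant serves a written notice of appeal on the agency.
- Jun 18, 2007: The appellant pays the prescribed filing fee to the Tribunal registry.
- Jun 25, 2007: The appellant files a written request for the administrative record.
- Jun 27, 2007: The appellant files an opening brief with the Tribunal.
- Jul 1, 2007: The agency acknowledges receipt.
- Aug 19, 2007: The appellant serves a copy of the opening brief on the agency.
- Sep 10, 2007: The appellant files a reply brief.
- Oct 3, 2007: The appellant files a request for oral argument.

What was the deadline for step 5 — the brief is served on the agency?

Aug 21, 2007

The opening brief is filed on Jun 27, 2007; the 34-day response period therefore ends Jul 31, 2007, and step 5 runs from that date. 21 days after Jul 31, 2007 is Aug 21, 2007.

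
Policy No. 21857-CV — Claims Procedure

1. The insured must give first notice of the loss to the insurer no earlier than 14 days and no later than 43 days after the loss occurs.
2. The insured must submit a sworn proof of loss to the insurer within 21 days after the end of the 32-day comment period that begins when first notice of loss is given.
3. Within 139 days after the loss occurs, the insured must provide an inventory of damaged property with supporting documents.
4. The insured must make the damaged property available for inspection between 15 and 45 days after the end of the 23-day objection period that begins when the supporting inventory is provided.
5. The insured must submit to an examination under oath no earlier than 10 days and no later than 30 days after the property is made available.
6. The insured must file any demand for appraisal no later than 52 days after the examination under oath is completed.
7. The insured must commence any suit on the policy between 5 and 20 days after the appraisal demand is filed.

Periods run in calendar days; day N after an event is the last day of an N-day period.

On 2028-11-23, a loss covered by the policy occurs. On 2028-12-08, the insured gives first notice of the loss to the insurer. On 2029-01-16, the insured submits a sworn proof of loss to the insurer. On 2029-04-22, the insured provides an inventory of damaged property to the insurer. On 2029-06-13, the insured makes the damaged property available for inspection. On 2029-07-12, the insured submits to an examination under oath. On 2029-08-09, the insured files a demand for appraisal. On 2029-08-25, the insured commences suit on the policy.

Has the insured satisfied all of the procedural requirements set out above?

No

Step 1: the window is 14–43 days after 2028-11-23 (when the loss occurs), so 2028-12-07 through 2029-01-05; done 2028-12-08, which is between those dates.
Step 2: 21 days after 2029-01-09 (end of the 32-day comment period, which began when first notice of loss is given on 2028-12-08) is 2029-01-30; done 2029-01-16 — timely.
Step 3: 139 days after 2028-11-23 (when the loss occurs) is 2029-04-11; not done until 2029-04-22, 11 days after the deadline.
The analysis stops there.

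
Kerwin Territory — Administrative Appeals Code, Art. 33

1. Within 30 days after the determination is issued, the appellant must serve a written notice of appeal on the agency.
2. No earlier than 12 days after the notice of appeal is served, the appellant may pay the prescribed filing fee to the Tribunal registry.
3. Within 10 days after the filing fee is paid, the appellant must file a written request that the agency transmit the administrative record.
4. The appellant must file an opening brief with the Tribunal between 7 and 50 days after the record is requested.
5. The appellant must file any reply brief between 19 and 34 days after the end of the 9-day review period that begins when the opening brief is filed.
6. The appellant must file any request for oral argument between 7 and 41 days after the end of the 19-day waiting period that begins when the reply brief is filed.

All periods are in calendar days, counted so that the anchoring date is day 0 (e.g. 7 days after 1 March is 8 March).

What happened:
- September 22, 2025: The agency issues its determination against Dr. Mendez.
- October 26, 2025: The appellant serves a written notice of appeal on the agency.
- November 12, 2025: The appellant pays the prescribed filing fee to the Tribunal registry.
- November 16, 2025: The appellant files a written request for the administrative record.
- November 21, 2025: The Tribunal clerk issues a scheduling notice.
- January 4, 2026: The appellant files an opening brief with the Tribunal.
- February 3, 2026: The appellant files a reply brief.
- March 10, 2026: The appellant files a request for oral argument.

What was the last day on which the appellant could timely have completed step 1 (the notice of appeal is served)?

October 22, 2025

Step 1 runs from September 22, 2025, when the determination is issued. 30 days after September 22, 2025 is October 22, 2025.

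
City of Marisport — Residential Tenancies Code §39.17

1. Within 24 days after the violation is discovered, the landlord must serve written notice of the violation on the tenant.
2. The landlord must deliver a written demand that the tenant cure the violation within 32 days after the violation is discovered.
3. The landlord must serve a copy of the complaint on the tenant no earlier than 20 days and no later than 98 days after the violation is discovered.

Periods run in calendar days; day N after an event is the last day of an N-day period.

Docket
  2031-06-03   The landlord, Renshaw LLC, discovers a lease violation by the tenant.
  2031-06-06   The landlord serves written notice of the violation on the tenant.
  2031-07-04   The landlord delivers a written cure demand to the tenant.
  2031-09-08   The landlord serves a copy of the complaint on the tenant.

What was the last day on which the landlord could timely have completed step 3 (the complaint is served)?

Step 3 runs from 2031-06-03, when the violation is discovered. The window is 20–98 days after 2031-06-03; it closes on 2031-09-09.

2031-09-09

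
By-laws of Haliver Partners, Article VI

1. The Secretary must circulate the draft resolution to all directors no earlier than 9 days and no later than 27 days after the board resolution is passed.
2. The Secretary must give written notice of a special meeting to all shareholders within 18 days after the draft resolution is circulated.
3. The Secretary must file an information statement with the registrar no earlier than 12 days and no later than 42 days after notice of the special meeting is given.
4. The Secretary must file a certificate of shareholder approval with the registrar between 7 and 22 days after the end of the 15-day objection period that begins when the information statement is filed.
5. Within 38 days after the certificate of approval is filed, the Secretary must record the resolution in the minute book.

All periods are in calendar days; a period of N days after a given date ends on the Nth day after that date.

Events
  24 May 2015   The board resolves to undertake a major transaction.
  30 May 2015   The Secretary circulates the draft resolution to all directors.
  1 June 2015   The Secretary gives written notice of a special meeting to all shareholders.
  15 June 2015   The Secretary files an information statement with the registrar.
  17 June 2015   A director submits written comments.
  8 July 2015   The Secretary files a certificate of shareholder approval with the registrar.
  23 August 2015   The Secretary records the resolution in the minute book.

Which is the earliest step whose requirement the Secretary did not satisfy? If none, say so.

Step 1

(1) the permitted window runs from 24 May 2015 + 9 = 2 June 2015 to 24 May 2015 + 27 = 20 June 2015; 30 May 2015 is 3 days too early.
The procedure was therefore not followed at step 1.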